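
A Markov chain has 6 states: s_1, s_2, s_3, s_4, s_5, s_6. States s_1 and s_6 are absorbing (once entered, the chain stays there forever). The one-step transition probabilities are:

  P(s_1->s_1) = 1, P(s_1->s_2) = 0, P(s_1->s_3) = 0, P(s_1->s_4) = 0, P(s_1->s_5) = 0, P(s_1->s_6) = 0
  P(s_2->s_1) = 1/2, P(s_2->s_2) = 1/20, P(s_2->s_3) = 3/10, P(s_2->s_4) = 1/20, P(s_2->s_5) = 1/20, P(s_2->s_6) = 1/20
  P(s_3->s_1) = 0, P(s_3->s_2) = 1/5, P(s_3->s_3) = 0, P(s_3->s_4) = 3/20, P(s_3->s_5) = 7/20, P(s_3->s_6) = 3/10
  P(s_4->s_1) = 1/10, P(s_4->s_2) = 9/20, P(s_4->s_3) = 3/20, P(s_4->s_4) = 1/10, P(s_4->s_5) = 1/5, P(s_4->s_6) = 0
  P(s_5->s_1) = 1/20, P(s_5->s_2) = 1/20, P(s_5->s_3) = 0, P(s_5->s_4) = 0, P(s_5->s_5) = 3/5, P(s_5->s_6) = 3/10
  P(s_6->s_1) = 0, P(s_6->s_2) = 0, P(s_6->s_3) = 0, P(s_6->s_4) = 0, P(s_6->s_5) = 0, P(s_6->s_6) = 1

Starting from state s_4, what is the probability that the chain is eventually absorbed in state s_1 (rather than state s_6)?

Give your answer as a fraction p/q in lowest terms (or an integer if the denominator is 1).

Answer: 24335/45784

Derivation:
Let a_i = P(absorbed in s_1 | start in state i).
Boundary conditions: a_s_1 = 1, a_s_6 = 0.
For each transient state i, a_i = sum_j P(i->j) * a_j:
  a_s_2 = 1/2*a_s_1 + 1/20*a_s_2 + 3/10*a_s_3 + 1/20*a_s_4 + 1/20*a_s_5 + 1/20*a_s_6
  a_s_3 = 0*a_s_1 + 1/5*a_s_2 + 0*a_s_3 + 3/20*a_s_4 + 7/20*a_s_5 + 3/10*a_s_6
  a_s_4 = 1/10*a_s_1 + 9/20*a_s_2 + 3/20*a_s_3 + 1/10*a_s_4 + 1/5*a_s_5 + 0*a_s_6
  a_s_5 = 1/20*a_s_1 + 1/20*a_s_2 + 0*a_s_3 + 0*a_s_4 + 3/5*a_s_5 + 3/10*a_s_6

Substituting a_s_1 = 1 and a_s_6 = 0, rearrange to (I - Q) a = r where r[i] = P(i -> s_1):
  [19/20, -3/10, -1/20, -1/20] . (a_s_2, a_s_3, a_s_4, a_s_5) = 1/2
  [-1/5, 1, -3/20, -7/20] . (a_s_2, a_s_3, a_s_4, a_s_5) = 0
  [-9/20, -3/20, 9/10, -1/5] . (a_s_2, a_s_3, a_s_4, a_s_5) = 1/10
  [-1/20, 0, 0, 2/5] . (a_s_2, a_s_3, a_s_4, a_s_5) = 1/20

Solving yields:
  a_s_2 = 3746/5723
  a_s_3 = 6479/22892
  a_s_4 = 24335/45784
  a_s_5 = 9469/45784

Starting state is s_4, so the absorption probability is a_s_4 = 24335/45784.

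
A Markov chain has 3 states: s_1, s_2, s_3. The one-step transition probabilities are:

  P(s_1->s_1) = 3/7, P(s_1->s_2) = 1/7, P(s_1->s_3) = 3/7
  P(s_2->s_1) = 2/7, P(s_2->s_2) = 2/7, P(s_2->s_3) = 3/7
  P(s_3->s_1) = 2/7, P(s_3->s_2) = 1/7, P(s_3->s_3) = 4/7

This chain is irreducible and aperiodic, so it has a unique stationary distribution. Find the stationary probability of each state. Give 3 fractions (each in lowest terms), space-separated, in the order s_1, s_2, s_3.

Answer: 1/3 1/6 1/2

Derivation:
The stationary distribution satisfies pi = pi * P, i.e.:
  pi_s_1 = 3/7*pi_s_1 + 2/7*pi_s_2 + 2/7*pi_s_3
  pi_s_2 = 1/7*pi_s_1 + 2/7*pi_s_2 + 1/7*pi_s_3
  pi_s_3 = 3/7*pi_s_1 + 3/7*pi_s_2 + 4/7*pi_s_3
with normalization: pi_s_1 + pi_s_2 + pi_s_3 = 1.

Using the first 2 balance equations plus normalization, the linear system A*pi = b is:
  [-4/7, 2/7, 2/7] . pi = 0
  [1/7, -5/7, 1/7] . pi = 0
  [1, 1, 1] . pi = 1

Solving yields:
  pi_s_1 = 1/3
  pi_s_2 = 1/6
  pi_s_3 = 1/2

Verification (pi * P):
  1/3*3/7 + 1/6*2/7 + 1/2*2/7 = 1/3 = pi_s_1  (ok)
  1/3*1/7 + 1/6*2/7 + 1/2*1/7 = 1/6 = pi_s_2  (ok)
  1/3*3/7 + 1/6*3/7 + 1/2*4/7 = 1/2 = pi_s_3  (ok)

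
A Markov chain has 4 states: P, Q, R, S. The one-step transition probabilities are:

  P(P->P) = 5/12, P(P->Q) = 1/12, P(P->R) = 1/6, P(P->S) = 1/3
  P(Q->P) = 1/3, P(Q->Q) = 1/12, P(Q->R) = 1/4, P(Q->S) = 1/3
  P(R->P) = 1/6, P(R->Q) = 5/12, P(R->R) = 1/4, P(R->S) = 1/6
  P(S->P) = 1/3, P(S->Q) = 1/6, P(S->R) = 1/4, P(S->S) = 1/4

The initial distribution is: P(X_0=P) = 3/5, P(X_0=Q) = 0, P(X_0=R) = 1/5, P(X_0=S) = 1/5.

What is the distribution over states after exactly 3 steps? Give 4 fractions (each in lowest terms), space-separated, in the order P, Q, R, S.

Answer: 311/960 311/1728 641/2880 2363/8640

Derivation:
Propagating the distribution step by step (d_{t+1} = d_t * P):
d_0 = (P=3/5, Q=0, R=1/5, S=1/5)
  d_1[P] = 3/5*5/12 + 0*1/3 + 1/5*1/6 + 1/5*1/3 = 7/20
  d_1[Q] = 3/5*1/12 + 0*1/12 + 1/5*5/12 + 1/5*1/6 = 1/6
  d_1[R] = 3/5*1/6 + 0*1/4 + 1/5*1/4 + 1/5*1/4 = 1/5
  d_1[S] = 3/5*1/3 + 0*1/3 + 1/5*1/6 + 1/5*1/4 = 17/60
d_1 = (P=7/20, Q=1/6, R=1/5, S=17/60)
  d_2[P] = 7/20*5/12 + 1/6*1/3 + 1/5*1/6 + 17/60*1/3 = 79/240
  d_2[Q] = 7/20*1/12 + 1/6*1/12 + 1/5*5/12 + 17/60*1/6 = 25/144
  d_2[R] = 7/20*1/6 + 1/6*1/4 + 1/5*1/4 + 17/60*1/4 = 53/240
  d_2[S] = 7/20*1/3 + 1/6*1/3 + 1/5*1/6 + 17/60*1/4 = 199/720
d_2 = (P=79/240, Q=25/144, R=53/240, S=199/720)
  d_3[P] = 79/240*5/12 + 25/144*1/3 + 53/240*1/6 + 199/720*1/3 = 311/960
  d_3[Q] = 79/240*1/12 + 25/144*1/12 + 53/240*5/12 + 199/720*1/6 = 311/1728
  d_3[R] = 79/240*1/6 + 25/144*1/4 + 53/240*1/4 + 199/720*1/4 = 641/2880
  d_3[S] = 79/240*1/3 + 25/144*1/3 + 53/240*1/6 + 199/720*1/4 = 2363/8640
d_3 = (P=311/960, Q=311/1728, R=641/2880, S=2363/8640)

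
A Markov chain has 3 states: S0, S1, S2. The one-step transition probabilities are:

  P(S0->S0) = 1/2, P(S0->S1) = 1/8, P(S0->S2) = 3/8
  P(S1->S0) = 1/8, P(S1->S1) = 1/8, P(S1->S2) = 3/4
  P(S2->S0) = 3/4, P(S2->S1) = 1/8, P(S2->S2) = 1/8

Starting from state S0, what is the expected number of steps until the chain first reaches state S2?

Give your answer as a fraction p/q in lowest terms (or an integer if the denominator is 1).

Answer: 64/27

Derivation:
Let h_i = expected steps to first reach S2 from state i.
Boundary: h_S2 = 0.
First-step equations for the other states:
  h_S0 = 1 + 1/2*h_S0 + 1/8*h_S1 + 3/8*h_S2
  h_S1 = 1 + 1/8*h_S0 + 1/8*h_S1 + 3/4*h_S2

Substituting h_S2 = 0 and rearranging gives the linear system (I - Q) h = 1:
  [1/2, -1/8] . (h_S0, h_S1) = 1
  [-1/8, 7/8] . (h_S0, h_S1) = 1

Solving yields:
  h_S0 = 64/27
  h_S1 = 40/27

Starting state is S0, so the expected hitting time is h_S0 = 64/27.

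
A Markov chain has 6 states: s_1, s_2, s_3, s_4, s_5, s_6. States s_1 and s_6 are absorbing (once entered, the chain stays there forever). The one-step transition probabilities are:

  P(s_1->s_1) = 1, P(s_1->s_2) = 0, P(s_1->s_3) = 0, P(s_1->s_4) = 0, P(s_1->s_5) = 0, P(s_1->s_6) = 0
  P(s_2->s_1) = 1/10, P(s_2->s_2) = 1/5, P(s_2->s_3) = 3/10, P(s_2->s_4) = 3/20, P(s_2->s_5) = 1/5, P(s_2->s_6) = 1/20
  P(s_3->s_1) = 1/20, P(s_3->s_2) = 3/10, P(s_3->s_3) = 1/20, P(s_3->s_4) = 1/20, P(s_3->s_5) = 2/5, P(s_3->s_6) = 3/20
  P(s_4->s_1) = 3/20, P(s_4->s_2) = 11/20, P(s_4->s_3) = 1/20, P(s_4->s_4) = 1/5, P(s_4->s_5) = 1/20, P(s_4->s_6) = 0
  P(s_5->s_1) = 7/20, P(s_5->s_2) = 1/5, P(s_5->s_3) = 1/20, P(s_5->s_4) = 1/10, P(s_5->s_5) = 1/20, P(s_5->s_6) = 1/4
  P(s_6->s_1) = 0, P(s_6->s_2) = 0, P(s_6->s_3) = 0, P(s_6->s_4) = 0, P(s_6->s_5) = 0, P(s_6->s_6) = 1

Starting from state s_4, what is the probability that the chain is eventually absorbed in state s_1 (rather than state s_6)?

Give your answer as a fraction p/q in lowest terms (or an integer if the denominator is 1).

Let a_i = P(absorbed in s_1 | start in state i).
Boundary conditions: a_s_1 = 1, a_s_6 = 0.
For each transient state i, a_i = sum_j P(i->j) * a_j:
  a_s_2 = 1/10*a_s_1 + 1/5*a_s_2 + 3/10*a_s_3 + 3/20*a_s_4 + 1/5*a_s_5 + 1/20*a_s_6
  a_s_3 = 1/20*a_s_1 + 3/10*a_s_2 + 1/20*a_s_3 + 1/20*a_s_4 + 2/5*a_s_5 + 3/20*a_s_6
  a_s_4 = 3/20*a_s_1 + 11/20*a_s_2 + 1/20*a_s_3 + 1/5*a_s_4 + 1/20*a_s_5 + 0*a_s_6
  a_s_5 = 7/20*a_s_1 + 1/5*a_s_2 + 1/20*a_s_3 + 1/10*a_s_4 + 1/20*a_s_5 + 1/4*a_s_6

Substituting a_s_1 = 1 and a_s_6 = 0, rearrange to (I - Q) a = r where r[i] = P(i -> s_1):
  [4/5, -3/10, -3/20, -1/5] . (a_s_2, a_s_3, a_s_4, a_s_5) = 1/10
  [-3/10, 19/20, -1/20, -2/5] . (a_s_2, a_s_3, a_s_4, a_s_5) = 1/20
  [-11/20, -1/20, 4/5, -1/20] . (a_s_2, a_s_3, a_s_4, a_s_5) = 3/20
  [-1/5, -1/20, -1/10, 19/20] . (a_s_2, a_s_3, a_s_4, a_s_5) = 7/20

Solving yields:
  a_s_2 = 10612/17859
  a_s_3 = 28087/53577
  a_s_4 = 35668/53577
  a_s_5 = 10558/17859

Starting state is s_4, so the absorption probability is a_s_4 = 35668/53577.

Answer: 35668/53577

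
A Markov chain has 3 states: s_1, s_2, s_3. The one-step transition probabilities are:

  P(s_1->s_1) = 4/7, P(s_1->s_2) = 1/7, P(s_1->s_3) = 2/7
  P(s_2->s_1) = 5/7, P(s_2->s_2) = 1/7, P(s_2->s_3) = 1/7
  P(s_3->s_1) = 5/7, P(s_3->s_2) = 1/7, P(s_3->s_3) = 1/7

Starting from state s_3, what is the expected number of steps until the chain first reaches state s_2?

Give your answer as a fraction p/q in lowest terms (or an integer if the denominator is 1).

Let h_i = expected steps to first reach s_2 from state i.
Boundary: h_s_2 = 0.
First-step equations for the other states:
  h_s_1 = 1 + 4/7*h_s_1 + 1/7*h_s_2 + 2/7*h_s_3
  h_s_3 = 1 + 5/7*h_s_1 + 1/7*h_s_2 + 1/7*h_s_3

Substituting h_s_2 = 0 and rearranging gives the linear system (I - Q) h = 1:
  [3/7, -2/7] . (h_s_1, h_s_3) = 1
  [-5/7, 6/7] . (h_s_1, h_s_3) = 1

Solving yields:
  h_s_1 = 7
  h_s_3 = 7

Starting state is s_3, so the expected hitting time is h_s_3 = 7.

Answer: 7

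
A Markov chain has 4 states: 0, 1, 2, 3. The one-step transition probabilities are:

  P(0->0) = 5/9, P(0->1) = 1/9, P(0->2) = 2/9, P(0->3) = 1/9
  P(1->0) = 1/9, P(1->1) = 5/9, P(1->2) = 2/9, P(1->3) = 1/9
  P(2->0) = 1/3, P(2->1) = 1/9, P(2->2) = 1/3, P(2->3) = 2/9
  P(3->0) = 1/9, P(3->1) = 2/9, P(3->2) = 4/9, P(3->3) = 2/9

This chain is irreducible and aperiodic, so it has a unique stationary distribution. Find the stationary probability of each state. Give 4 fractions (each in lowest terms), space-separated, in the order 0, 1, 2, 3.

The stationary distribution satisfies pi = pi * P, i.e.:
  pi_0 = 5/9*pi_0 + 1/9*pi_1 + 1/3*pi_2 + 1/9*pi_3
  pi_1 = 1/9*pi_0 + 5/9*pi_1 + 1/9*pi_2 + 2/9*pi_3
  pi_2 = 2/9*pi_0 + 2/9*pi_1 + 1/3*pi_2 + 4/9*pi_3
  pi_3 = 1/9*pi_0 + 1/9*pi_1 + 2/9*pi_2 + 2/9*pi_3
with normalization: pi_0 + pi_1 + pi_2 + pi_3 = 1.

Using the first 3 balance equations plus normalization, the linear system A*pi = b is:
  [-4/9, 1/9, 1/3, 1/9] . pi = 0
  [1/9, -4/9, 1/9, 2/9] . pi = 0
  [2/9, 2/9, -2/3, 4/9] . pi = 0
  [1, 1, 1, 1] . pi = 1

Solving yields:
  pi_0 = 49/155
  pi_1 = 36/155
  pi_2 = 9/31
  pi_3 = 5/31

Verification (pi * P):
  49/155*5/9 + 36/155*1/9 + 9/31*1/3 + 5/31*1/9 = 49/155 = pi_0  (ok)
  49/155*1/9 + 36/155*5/9 + 9/31*1/9 + 5/31*2/9 = 36/155 = pi_1  (ok)
  49/155*2/9 + 36/155*2/9 + 9/31*1/3 + 5/31*4/9 = 9/31 = pi_2  (ok)
  49/155*1/9 + 36/155*1/9 + 9/31*2/9 + 5/31*2/9 = 5/31 = pi_3  (ok)

Answer: 49/155 36/155 9/31 5/31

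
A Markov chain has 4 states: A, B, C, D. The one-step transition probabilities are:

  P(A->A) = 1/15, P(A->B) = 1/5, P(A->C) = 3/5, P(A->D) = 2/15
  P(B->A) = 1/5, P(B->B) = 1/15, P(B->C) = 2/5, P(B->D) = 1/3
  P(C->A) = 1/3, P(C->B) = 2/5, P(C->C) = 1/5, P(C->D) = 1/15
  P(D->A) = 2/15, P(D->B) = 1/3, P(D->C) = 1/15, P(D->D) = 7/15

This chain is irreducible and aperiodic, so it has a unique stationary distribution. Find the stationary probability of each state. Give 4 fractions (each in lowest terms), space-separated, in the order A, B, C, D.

Answer: 341/1732 447/1732 515/1732 429/1732

Derivation:
The stationary distribution satisfies pi = pi * P, i.e.:
  pi_A = 1/15*pi_A + 1/5*pi_B + 1/3*pi_C + 2/15*pi_D
  pi_B = 1/5*pi_A + 1/15*pi_B + 2/5*pi_C + 1/3*pi_D
  pi_C = 3/5*pi_A + 2/5*pi_B + 1/5*pi_C + 1/15*pi_D
  pi_D = 2/15*pi_A + 1/3*pi_B + 1/15*pi_C + 7/15*pi_D
with normalization: pi_A + pi_B + pi_C + pi_D = 1.

Using the first 3 balance equations plus normalization, the linear system A*pi = b is:
  [-14/15, 1/5, 1/3, 2/15] . pi = 0
  [1/5, -14/15, 2/5, 1/3] . pi = 0
  [3/5, 2/5, -4/5, 1/15] . pi = 0
  [1, 1, 1, 1] . pi = 1

Solving yields:
  pi_A = 341/1732
  pi_B = 447/1732
  pi_C = 515/1732
  pi_D = 429/1732

Verification (pi * P):
  341/1732*1/15 + 447/1732*1/5 + 515/1732*1/3 + 429/1732*2/15 = 341/1732 = pi_A  (ok)
  341/1732*1/5 + 447/1732*1/15 + 515/1732*2/5 + 429/1732*1/3 = 447/1732 = pi_B  (ok)
  341/1732*3/5 + 447/1732*2/5 + 515/1732*1/5 + 429/1732*1/15 = 515/1732 = pi_C  (ok)
  341/1732*2/15 + 447/1732*1/3 + 515/1732*1/15 + 429/1732*7/15 = 429/1732 = pi_D  (ok)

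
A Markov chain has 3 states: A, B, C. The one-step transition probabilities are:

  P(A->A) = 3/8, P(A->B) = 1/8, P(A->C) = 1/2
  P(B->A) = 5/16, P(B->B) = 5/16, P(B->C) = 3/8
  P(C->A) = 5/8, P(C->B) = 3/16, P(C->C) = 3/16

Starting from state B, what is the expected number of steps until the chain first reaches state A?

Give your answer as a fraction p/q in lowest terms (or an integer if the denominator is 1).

Answer: 304/125

Derivation:
Let h_i = expected steps to first reach A from state i.
Boundary: h_A = 0.
First-step equations for the other states:
  h_B = 1 + 5/16*h_A + 5/16*h_B + 3/8*h_C
  h_C = 1 + 5/8*h_A + 3/16*h_B + 3/16*h_C

Substituting h_A = 0 and rearranging gives the linear system (I - Q) h = 1:
  [11/16, -3/8] . (h_B, h_C) = 1
  [-3/16, 13/16] . (h_B, h_C) = 1

Solving yields:
  h_B = 304/125
  h_C = 224/125

Starting state is B, so the expected hitting time is h_B = 304/125.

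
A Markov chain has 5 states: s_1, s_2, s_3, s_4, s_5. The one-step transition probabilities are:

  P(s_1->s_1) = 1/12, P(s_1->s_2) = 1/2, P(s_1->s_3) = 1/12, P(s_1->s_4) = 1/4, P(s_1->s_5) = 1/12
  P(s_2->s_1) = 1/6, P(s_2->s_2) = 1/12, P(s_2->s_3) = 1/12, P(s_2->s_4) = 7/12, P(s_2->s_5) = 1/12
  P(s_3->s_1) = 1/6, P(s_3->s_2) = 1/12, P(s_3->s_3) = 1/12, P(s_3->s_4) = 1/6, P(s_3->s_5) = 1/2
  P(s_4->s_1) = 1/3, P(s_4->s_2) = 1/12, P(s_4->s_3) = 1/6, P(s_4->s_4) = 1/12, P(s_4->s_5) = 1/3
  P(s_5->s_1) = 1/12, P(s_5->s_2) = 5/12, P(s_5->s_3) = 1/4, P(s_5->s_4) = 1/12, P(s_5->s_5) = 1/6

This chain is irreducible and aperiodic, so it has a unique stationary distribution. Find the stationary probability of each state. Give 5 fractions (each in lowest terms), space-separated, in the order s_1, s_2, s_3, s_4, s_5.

Answer: 835/4809 7703/33663 4705/33663 8023/33663 7387/33663

Derivation:
The stationary distribution satisfies pi = pi * P, i.e.:
  pi_s_1 = 1/12*pi_s_1 + 1/6*pi_s_2 + 1/6*pi_s_3 + 1/3*pi_s_4 + 1/12*pi_s_5
  pi_s_2 = 1/2*pi_s_1 + 1/12*pi_s_2 + 1/12*pi_s_3 + 1/12*pi_s_4 + 5/12*pi_s_5
  pi_s_3 = 1/12*pi_s_1 + 1/12*pi_s_2 + 1/12*pi_s_3 + 1/6*pi_s_4 + 1/4*pi_s_5
  pi_s_4 = 1/4*pi_s_1 + 7/12*pi_s_2 + 1/6*pi_s_3 + 1/12*pi_s_4 + 1/12*pi_s_5
  pi_s_5 = 1/12*pi_s_1 + 1/12*pi_s_2 + 1/2*pi_s_3 + 1/3*pi_s_4 + 1/6*pi_s_5
with normalization: pi_s_1 + pi_s_2 + pi_s_3 + pi_s_4 + pi_s_5 = 1.

Using the first 4 balance equations plus normalization, the linear system A*pi = b is:
  [-11/12, 1/6, 1/6, 1/3, 1/12] . pi = 0
  [1/2, -11/12, 1/12, 1/12, 5/12] . pi = 0
  [1/12, 1/12, -11/12, 1/6, 1/4] . pi = 0
  [1/4, 7/12, 1/6, -11/12, 1/12] . pi = 0
  [1, 1, 1, 1, 1] . pi = 1

Solving yields:
  pi_s_1 = 835/4809
  pi_s_2 = 7703/33663
  pi_s_3 = 4705/33663
  pi_s_4 = 8023/33663
  pi_s_5 = 7387/33663

Verification (pi * P):
  835/4809*1/12 + 7703/33663*1/6 + 4705/33663*1/6 + 8023/33663*1/3 + 7387/33663*1/12 = 835/4809 = pi_s_1  (ok)
  835/4809*1/2 + 7703/33663*1/12 + 4705/33663*1/12 + 8023/33663*1/12 + 7387/33663*5/12 = 7703/33663 = pi_s_2  (ok)
  835/4809*1/12 + 7703/33663*1/12 + 4705/33663*1/12 + 8023/33663*1/6 + 7387/33663*1/4 = 4705/33663 = pi_s_3  (ok)
  835/4809*1/4 + 7703/33663*7/12 + 4705/33663*1/6 + 8023/33663*1/12 + 7387/33663*1/12 = 8023/33663 = pi_s_4  (ok)
  835/4809*1/12 + 7703/33663*1/12 + 4705/33663*1/2 + 8023/33663*1/3 + 7387/33663*1/6 = 7387/33663 = pi_s_5  (ok)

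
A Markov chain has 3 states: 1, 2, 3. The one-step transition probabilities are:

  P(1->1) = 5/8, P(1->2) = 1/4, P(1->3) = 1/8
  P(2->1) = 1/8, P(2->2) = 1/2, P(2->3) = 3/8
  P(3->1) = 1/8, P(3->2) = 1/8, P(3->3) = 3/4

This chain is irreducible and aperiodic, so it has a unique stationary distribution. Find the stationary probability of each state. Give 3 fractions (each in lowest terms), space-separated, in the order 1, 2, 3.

Answer: 1/4 1/4 1/2

Derivation:
The stationary distribution satisfies pi = pi * P, i.e.:
  pi_1 = 5/8*pi_1 + 1/8*pi_2 + 1/8*pi_3
  pi_2 = 1/4*pi_1 + 1/2*pi_2 + 1/8*pi_3
  pi_3 = 1/8*pi_1 + 3/8*pi_2 + 3/4*pi_3
with normalization: pi_1 + pi_2 + pi_3 = 1.

Using the first 2 balance equations plus normalization, the linear system A*pi = b is:
  [-3/8, 1/8, 1/8] . pi = 0
  [1/4, -1/2, 1/8] . pi = 0
  [1, 1, 1] . pi = 1

Solving yields:
  pi_1 = 1/4
  pi_2 = 1/4
  pi_3 = 1/2

Verification (pi * P):
  1/4*5/8 + 1/4*1/8 + 1/2*1/8 = 1/4 = pi_1  (ok)
  1/4*1/4 + 1/4*1/2 + 1/2*1/8 = 1/4 = pi_2  (ok)
  1/4*1/8 + 1/4*3/8 + 1/2*3/4 = 1/2 = pi_3  (ok)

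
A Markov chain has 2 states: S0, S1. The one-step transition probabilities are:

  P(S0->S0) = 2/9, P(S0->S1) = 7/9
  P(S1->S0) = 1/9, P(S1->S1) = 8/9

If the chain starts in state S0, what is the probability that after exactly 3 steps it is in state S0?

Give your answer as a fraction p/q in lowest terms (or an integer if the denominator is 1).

Answer: 92/729

Derivation:
Computing P^3 by repeated multiplication:
P^1 =
  S0: [2/9, 7/9]
  S1: [1/9, 8/9]
P^2 =
  S0: [11/81, 70/81]
  S1: [10/81, 71/81]
P^3 =
  S0: [92/729, 637/729]
  S1: [91/729, 638/729]

(P^3)[S0 -> S0] = 92/729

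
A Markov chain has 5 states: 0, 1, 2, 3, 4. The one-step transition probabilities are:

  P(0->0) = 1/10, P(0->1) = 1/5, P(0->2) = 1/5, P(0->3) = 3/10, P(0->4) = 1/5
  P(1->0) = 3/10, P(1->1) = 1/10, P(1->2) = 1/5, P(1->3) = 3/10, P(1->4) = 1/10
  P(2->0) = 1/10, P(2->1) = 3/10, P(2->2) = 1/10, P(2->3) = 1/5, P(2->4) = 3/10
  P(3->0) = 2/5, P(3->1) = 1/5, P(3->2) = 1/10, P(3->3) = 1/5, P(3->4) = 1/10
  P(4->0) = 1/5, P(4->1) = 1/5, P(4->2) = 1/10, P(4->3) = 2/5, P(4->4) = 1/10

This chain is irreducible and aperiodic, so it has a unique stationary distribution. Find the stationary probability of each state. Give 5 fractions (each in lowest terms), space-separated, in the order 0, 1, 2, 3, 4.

The stationary distribution satisfies pi = pi * P, i.e.:
  pi_0 = 1/10*pi_0 + 3/10*pi_1 + 1/10*pi_2 + 2/5*pi_3 + 1/5*pi_4
  pi_1 = 1/5*pi_0 + 1/10*pi_1 + 3/10*pi_2 + 1/5*pi_3 + 1/5*pi_4
  pi_2 = 1/5*pi_0 + 1/5*pi_1 + 1/10*pi_2 + 1/10*pi_3 + 1/10*pi_4
  pi_3 = 3/10*pi_0 + 3/10*pi_1 + 1/5*pi_2 + 1/5*pi_3 + 2/5*pi_4
  pi_4 = 1/5*pi_0 + 1/10*pi_1 + 3/10*pi_2 + 1/10*pi_3 + 1/10*pi_4
with normalization: pi_0 + pi_1 + pi_2 + pi_3 + pi_4 = 1.

Using the first 4 balance equations plus normalization, the linear system A*pi = b is:
  [-9/10, 3/10, 1/10, 2/5, 1/5] . pi = 0
  [1/5, -9/10, 3/10, 1/5, 1/5] . pi = 0
  [1/5, 1/5, -9/10, 1/10, 1/10] . pi = 0
  [3/10, 3/10, 1/5, -4/5, 2/5] . pi = 0
  [1, 1, 1, 1, 1] . pi = 1

Solving yields:
  pi_0 = 1745/7386
  pi_1 = 1439/7386
  pi_2 = 1057/7386
  pi_3 = 1347/4924
  pi_4 = 2249/14772

Verification (pi * P):
  1745/7386*1/10 + 1439/7386*3/10 + 1057/7386*1/10 + 1347/4924*2/5 + 2249/14772*1/5 = 1745/7386 = pi_0  (ok)
  1745/7386*1/5 + 1439/7386*1/10 + 1057/7386*3/10 + 1347/4924*1/5 + 2249/14772*1/5 = 1439/7386 = pi_1  (ok)
  1745/7386*1/5 + 1439/7386*1/5 + 1057/7386*1/10 + 1347/4924*1/10 + 2249/14772*1/10 = 1057/7386 = pi_2  (ok)
  1745/7386*3/10 + 1439/7386*3/10 + 1057/7386*1/5 + 1347/4924*1/5 + 2249/14772*2/5 = 1347/4924 = pi_3  (ok)
  1745/7386*1/5 + 1439/7386*1/10 + 1057/7386*3/10 + 1347/4924*1/10 + 2249/14772*1/10 = 2249/14772 = pi_4  (ok)

Answer: 1745/7386 1439/7386 1057/7386 1347/4924 2249/14772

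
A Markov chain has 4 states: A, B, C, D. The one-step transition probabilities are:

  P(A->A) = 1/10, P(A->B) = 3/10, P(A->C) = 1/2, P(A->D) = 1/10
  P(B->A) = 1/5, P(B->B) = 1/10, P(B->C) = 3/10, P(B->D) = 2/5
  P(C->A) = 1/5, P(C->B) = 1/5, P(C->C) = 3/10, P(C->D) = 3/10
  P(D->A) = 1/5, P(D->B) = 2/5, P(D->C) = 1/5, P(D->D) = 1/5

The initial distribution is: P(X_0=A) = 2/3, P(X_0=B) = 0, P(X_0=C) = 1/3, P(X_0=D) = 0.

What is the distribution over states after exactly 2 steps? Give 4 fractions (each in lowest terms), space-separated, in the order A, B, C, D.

Answer: 14/75 11/50 31/100 17/60

Derivation:
Propagating the distribution step by step (d_{t+1} = d_t * P):
d_0 = (A=2/3, B=0, C=1/3, D=0)
  d_1[A] = 2/3*1/10 + 0*1/5 + 1/3*1/5 + 0*1/5 = 2/15
  d_1[B] = 2/3*3/10 + 0*1/10 + 1/3*1/5 + 0*2/5 = 4/15
  d_1[C] = 2/3*1/2 + 0*3/10 + 1/3*3/10 + 0*1/5 = 13/30
  d_1[D] = 2/3*1/10 + 0*2/5 + 1/3*3/10 + 0*1/5 = 1/6
d_1 = (A=2/15, B=4/15, C=13/30, D=1/6)
  d_2[A] = 2/15*1/10 + 4/15*1/5 + 13/30*1/5 + 1/6*1/5 = 14/75
  d_2[B] = 2/15*3/10 + 4/15*1/10 + 13/30*1/5 + 1/6*2/5 = 11/50
  d_2[C] = 2/15*1/2 + 4/15*3/10 + 13/30*3/10 + 1/6*1/5 = 31/100
  d_2[D] = 2/15*1/10 + 4/15*2/5 + 13/30*3/10 + 1/6*1/5 = 17/60
d_2 = (A=14/75, B=11/50, C=31/100, D=17/60)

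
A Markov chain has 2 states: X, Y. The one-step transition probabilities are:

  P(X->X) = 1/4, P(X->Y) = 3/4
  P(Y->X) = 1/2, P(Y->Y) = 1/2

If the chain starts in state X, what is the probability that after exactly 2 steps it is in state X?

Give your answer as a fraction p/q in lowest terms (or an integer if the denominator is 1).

Answer: 7/16

Derivation:
Computing P^2 by repeated multiplication:
P^1 =
  X: [1/4, 3/4]
  Y: [1/2, 1/2]
P^2 =
  X: [7/16, 9/16]
  Y: [3/8, 5/8]

(P^2)[X -> X] = 7/16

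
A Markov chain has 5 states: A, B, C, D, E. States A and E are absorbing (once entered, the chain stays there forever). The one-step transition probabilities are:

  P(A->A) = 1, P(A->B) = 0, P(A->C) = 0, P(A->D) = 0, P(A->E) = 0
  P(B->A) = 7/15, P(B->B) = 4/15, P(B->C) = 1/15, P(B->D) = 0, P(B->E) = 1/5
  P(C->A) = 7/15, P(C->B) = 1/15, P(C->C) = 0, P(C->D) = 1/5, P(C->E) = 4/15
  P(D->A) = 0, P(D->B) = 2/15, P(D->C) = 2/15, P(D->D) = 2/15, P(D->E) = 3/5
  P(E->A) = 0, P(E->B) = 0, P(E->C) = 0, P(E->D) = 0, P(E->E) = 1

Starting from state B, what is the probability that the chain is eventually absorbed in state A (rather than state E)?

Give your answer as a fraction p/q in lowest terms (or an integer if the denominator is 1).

Answer: 707/1030

Derivation:
Let a_i = P(absorbed in A | start in state i).
Boundary conditions: a_A = 1, a_E = 0.
For each transient state i, a_i = sum_j P(i->j) * a_j:
  a_B = 7/15*a_A + 4/15*a_B + 1/15*a_C + 0*a_D + 1/5*a_E
  a_C = 7/15*a_A + 1/15*a_B + 0*a_C + 1/5*a_D + 4/15*a_E
  a_D = 0*a_A + 2/15*a_B + 2/15*a_C + 2/15*a_D + 3/5*a_E

Substituting a_A = 1 and a_E = 0, rearrange to (I - Q) a = r where r[i] = P(i -> A):
  [11/15, -1/15, 0] . (a_B, a_C, a_D) = 7/15
  [-1/15, 1, -1/5] . (a_B, a_C, a_D) = 7/15
  [-2/15, -2/15, 13/15] . (a_B, a_C, a_D) = 0

Solving yields:
  a_B = 707/1030
  a_C = 567/1030
  a_D = 98/515

Starting state is B, so the absorption probability is a_B = 707/1030.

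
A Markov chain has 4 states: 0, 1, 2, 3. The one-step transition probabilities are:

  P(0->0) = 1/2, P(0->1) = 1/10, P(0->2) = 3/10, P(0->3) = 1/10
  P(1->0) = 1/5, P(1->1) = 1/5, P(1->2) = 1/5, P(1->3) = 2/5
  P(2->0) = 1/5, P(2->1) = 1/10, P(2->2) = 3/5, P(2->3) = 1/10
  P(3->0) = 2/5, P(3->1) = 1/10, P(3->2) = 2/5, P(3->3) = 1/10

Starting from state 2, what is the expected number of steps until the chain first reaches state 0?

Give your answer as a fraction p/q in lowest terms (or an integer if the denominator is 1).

Answer: 75/17

Derivation:
Let h_i = expected steps to first reach 0 from state i.
Boundary: h_0 = 0.
First-step equations for the other states:
  h_1 = 1 + 1/5*h_0 + 1/5*h_1 + 1/5*h_2 + 2/5*h_3
  h_2 = 1 + 1/5*h_0 + 1/10*h_1 + 3/5*h_2 + 1/10*h_3
  h_3 = 1 + 2/5*h_0 + 1/10*h_1 + 2/5*h_2 + 1/10*h_3

Substituting h_0 = 0 and rearranging gives the linear system (I - Q) h = 1:
  [4/5, -1/5, -2/5] . (h_1, h_2, h_3) = 1
  [-1/10, 2/5, -1/10] . (h_1, h_2, h_3) = 1
  [-1/10, -2/5, 9/10] . (h_1, h_2, h_3) = 1

Solving yields:
  h_1 = 70/17
  h_2 = 75/17
  h_3 = 60/17

Starting state is 2, so the expected hitting time is h_2 = 75/17.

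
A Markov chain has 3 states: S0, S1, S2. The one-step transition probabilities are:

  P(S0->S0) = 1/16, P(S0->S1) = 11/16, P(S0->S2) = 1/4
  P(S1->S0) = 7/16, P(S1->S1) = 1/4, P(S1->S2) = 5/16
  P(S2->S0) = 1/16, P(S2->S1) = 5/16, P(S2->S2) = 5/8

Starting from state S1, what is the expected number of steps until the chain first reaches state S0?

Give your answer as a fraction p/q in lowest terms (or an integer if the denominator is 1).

Let h_i = expected steps to first reach S0 from state i.
Boundary: h_S0 = 0.
First-step equations for the other states:
  h_S1 = 1 + 7/16*h_S0 + 1/4*h_S1 + 5/16*h_S2
  h_S2 = 1 + 1/16*h_S0 + 5/16*h_S1 + 5/8*h_S2

Substituting h_S0 = 0 and rearranging gives the linear system (I - Q) h = 1:
  [3/4, -5/16] . (h_S1, h_S2) = 1
  [-5/16, 3/8] . (h_S1, h_S2) = 1

Solving yields:
  h_S1 = 176/47
  h_S2 = 272/47

Starting state is S1, so the expected hitting time is h_S1 = 176/47.

Answer: 176/47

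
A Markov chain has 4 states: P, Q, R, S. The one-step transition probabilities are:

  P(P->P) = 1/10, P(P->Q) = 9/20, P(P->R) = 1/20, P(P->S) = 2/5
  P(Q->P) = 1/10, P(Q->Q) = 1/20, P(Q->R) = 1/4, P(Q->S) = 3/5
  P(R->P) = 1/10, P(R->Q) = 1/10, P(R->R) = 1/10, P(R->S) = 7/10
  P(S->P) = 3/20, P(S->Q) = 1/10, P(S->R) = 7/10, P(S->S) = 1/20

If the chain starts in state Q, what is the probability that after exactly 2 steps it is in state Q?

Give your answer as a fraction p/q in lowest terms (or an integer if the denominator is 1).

Answer: 53/400

Derivation:
Computing P^2 by repeated multiplication:
P^1 =
  P: [1/10, 9/20, 1/20, 2/5]
  Q: [1/10, 1/20, 1/4, 3/5]
  R: [1/10, 1/10, 1/10, 7/10]
  S: [3/20, 1/10, 7/10, 1/20]
P^2 =
  P: [3/25, 9/80, 161/400, 73/200]
  Q: [13/100, 53/400, 37/80, 11/40]
  R: [27/200, 13/100, 53/100, 41/200]
  S: [41/400, 59/400, 11/80, 49/80]

(P^2)[Q -> Q] = 53/400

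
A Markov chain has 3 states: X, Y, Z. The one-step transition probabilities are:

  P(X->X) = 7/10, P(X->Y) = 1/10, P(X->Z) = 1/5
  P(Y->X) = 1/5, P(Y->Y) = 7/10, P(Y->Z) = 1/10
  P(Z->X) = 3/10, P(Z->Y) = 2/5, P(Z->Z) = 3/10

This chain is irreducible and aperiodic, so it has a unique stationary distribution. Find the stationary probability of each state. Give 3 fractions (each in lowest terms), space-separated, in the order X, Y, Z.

Answer: 17/39 5/13 7/39

Derivation:
The stationary distribution satisfies pi = pi * P, i.e.:
  pi_X = 7/10*pi_X + 1/5*pi_Y + 3/10*pi_Z
  pi_Y = 1/10*pi_X + 7/10*pi_Y + 2/5*pi_Z
  pi_Z = 1/5*pi_X + 1/10*pi_Y + 3/10*pi_Z
with normalization: pi_X + pi_Y + pi_Z = 1.

Using the first 2 balance equations plus normalization, the linear system A*pi = b is:
  [-3/10, 1/5, 3/10] . pi = 0
  [1/10, -3/10, 2/5] . pi = 0
  [1, 1, 1] . pi = 1

Solving yields:
  pi_X = 17/39
  pi_Y = 5/13
  pi_Z = 7/39

Verification (pi * P):
  17/39*7/10 + 5/13*1/5 + 7/39*3/10 = 17/39 = pi_X  (ok)
  17/39*1/10 + 5/13*7/10 + 7/39*2/5 = 5/13 = pi_Y  (ok)
  17/39*1/5 + 5/13*1/10 + 7/39*3/10 = 7/39 = pi_Z  (ok)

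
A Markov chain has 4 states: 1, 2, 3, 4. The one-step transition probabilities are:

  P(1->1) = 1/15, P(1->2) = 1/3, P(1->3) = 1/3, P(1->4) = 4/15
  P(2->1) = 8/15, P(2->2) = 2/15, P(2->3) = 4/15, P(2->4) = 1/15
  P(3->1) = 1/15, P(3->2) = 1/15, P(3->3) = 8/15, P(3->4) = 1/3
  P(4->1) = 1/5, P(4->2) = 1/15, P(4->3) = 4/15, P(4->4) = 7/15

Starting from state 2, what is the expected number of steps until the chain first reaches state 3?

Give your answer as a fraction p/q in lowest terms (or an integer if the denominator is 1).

Let h_i = expected steps to first reach 3 from state i.
Boundary: h_3 = 0.
First-step equations for the other states:
  h_1 = 1 + 1/15*h_1 + 1/3*h_2 + 1/3*h_3 + 4/15*h_4
  h_2 = 1 + 8/15*h_1 + 2/15*h_2 + 4/15*h_3 + 1/15*h_4
  h_4 = 1 + 1/5*h_1 + 1/15*h_2 + 4/15*h_3 + 7/15*h_4

Substituting h_3 = 0 and rearranging gives the linear system (I - Q) h = 1:
  [14/15, -1/3, -4/15] . (h_1, h_2, h_4) = 1
  [-8/15, 13/15, -1/15] . (h_1, h_2, h_4) = 1
  [-1/5, -1/15, 8/15] . (h_1, h_2, h_4) = 1

Solving yields:
  h_1 = 3060/919
  h_2 = 3195/919
  h_4 = 3270/919

Starting state is 2, so the expected hitting time is h_2 = 3195/919.

Answer: 3195/919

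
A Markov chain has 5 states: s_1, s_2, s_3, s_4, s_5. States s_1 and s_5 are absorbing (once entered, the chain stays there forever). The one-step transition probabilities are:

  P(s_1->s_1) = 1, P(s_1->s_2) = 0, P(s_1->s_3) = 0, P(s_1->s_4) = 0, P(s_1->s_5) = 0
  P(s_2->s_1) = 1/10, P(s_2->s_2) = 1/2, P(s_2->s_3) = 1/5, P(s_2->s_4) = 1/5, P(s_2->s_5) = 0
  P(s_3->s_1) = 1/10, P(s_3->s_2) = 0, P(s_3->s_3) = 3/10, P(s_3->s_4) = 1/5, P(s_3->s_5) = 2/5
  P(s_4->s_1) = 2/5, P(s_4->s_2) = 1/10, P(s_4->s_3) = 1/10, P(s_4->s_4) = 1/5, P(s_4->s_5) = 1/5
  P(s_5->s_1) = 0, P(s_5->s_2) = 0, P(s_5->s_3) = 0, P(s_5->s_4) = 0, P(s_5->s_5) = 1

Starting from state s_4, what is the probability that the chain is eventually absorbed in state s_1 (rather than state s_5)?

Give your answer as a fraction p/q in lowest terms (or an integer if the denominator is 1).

Answer: 11/18

Derivation:
Let a_i = P(absorbed in s_1 | start in state i).
Boundary conditions: a_s_1 = 1, a_s_5 = 0.
For each transient state i, a_i = sum_j P(i->j) * a_j:
  a_s_2 = 1/10*a_s_1 + 1/2*a_s_2 + 1/5*a_s_3 + 1/5*a_s_4 + 0*a_s_5
  a_s_3 = 1/10*a_s_1 + 0*a_s_2 + 3/10*a_s_3 + 1/5*a_s_4 + 2/5*a_s_5
  a_s_4 = 2/5*a_s_1 + 1/10*a_s_2 + 1/10*a_s_3 + 1/5*a_s_4 + 1/5*a_s_5

Substituting a_s_1 = 1 and a_s_5 = 0, rearrange to (I - Q) a = r where r[i] = P(i -> s_1):
  [1/2, -1/5, -1/5] . (a_s_2, a_s_3, a_s_4) = 1/10
  [0, 7/10, -1/5] . (a_s_2, a_s_3, a_s_4) = 1/10
  [-1/10, -1/10, 4/5] . (a_s_2, a_s_3, a_s_4) = 2/5

Solving yields:
  a_s_2 = 4/7
  a_s_3 = 20/63
  a_s_4 = 11/18

Starting state is s_4, so the absorption probability is a_s_4 = 11/18.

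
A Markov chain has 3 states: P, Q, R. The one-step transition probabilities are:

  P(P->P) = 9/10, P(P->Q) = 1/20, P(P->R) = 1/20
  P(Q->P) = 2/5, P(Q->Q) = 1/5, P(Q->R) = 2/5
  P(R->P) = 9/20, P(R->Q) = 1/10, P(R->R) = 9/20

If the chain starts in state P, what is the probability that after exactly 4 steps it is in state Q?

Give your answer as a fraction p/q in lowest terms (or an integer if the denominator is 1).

Computing P^4 by repeated multiplication:
P^1 =
  P: [9/10, 1/20, 1/20]
  Q: [2/5, 1/5, 2/5]
  R: [9/20, 1/10, 9/20]
P^2 =
  P: [341/400, 3/50, 7/80]
  Q: [31/50, 1/10, 7/25]
  R: [259/400, 7/80, 53/200]
P^3 =
  P: [1329/1600, 507/8000, 53/500]
  Q: [181/250, 79/1000, 197/1000]
  R: [737/1000, 611/8000, 1493/8000]
P^4 =
  P: [65649/80000, 10369/160000, 18333/160000]
  Q: [15437/20000, 717/10000, 3129/20000]
  R: [124453/160000, 5663/80000, 24221/160000]

(P^4)[P -> Q] = 10369/160000

Answer: 10369/160000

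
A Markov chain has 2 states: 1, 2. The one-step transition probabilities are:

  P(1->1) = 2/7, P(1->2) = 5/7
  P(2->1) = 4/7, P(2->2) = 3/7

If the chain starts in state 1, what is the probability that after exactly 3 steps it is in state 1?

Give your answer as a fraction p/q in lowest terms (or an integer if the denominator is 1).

Answer: 148/343

Derivation:
Computing P^3 by repeated multiplication:
P^1 =
  1: [2/7, 5/7]
  2: [4/7, 3/7]
P^2 =
  1: [24/49, 25/49]
  2: [20/49, 29/49]
P^3 =
  1: [148/343, 195/343]
  2: [156/343, 187/343]

(P^3)[1 -> 1] = 148/343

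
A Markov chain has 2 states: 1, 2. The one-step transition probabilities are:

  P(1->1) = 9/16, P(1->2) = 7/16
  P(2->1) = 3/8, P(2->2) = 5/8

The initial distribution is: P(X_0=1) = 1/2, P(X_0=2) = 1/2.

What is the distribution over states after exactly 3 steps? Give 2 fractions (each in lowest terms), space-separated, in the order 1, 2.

Propagating the distribution step by step (d_{t+1} = d_t * P):
d_0 = (1=1/2, 2=1/2)
  d_1[1] = 1/2*9/16 + 1/2*3/8 = 15/32
  d_1[2] = 1/2*7/16 + 1/2*5/8 = 17/32
d_1 = (1=15/32, 2=17/32)
  d_2[1] = 15/32*9/16 + 17/32*3/8 = 237/512
  d_2[2] = 15/32*7/16 + 17/32*5/8 = 275/512
d_2 = (1=237/512, 2=275/512)
  d_3[1] = 237/512*9/16 + 275/512*3/8 = 3783/8192
  d_3[2] = 237/512*7/16 + 275/512*5/8 = 4409/8192
d_3 = (1=3783/8192, 2=4409/8192)

Answer: 3783/8192 4409/8192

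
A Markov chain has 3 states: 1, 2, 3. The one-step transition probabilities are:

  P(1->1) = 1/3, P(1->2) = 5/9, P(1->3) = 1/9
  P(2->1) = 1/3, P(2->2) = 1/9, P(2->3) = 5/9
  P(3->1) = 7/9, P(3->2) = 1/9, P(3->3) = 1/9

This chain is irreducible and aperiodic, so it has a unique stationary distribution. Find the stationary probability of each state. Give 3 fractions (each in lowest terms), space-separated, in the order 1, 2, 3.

Answer: 59/133 41/133 33/133

Derivation:
The stationary distribution satisfies pi = pi * P, i.e.:
  pi_1 = 1/3*pi_1 + 1/3*pi_2 + 7/9*pi_3
  pi_2 = 5/9*pi_1 + 1/9*pi_2 + 1/9*pi_3
  pi_3 = 1/9*pi_1 + 5/9*pi_2 + 1/9*pi_3
with normalization: pi_1 + pi_2 + pi_3 = 1.

Using the first 2 balance equations plus normalization, the linear system A*pi = b is:
  [-2/3, 1/3, 7/9] . pi = 0
  [5/9, -8/9, 1/9] . pi = 0
  [1, 1, 1] . pi = 1

Solving yields:
  pi_1 = 59/133
  pi_2 = 41/133
  pi_3 = 33/133

Verification (pi * P):
  59/133*1/3 + 41/133*1/3 + 33/133*7/9 = 59/133 = pi_1  (ok)
  59/133*5/9 + 41/133*1/9 + 33/133*1/9 = 41/133 = pi_2  (ok)
  59/133*1/9 + 41/133*5/9 + 33/133*1/9 = 33/133 = pi_3  (ok)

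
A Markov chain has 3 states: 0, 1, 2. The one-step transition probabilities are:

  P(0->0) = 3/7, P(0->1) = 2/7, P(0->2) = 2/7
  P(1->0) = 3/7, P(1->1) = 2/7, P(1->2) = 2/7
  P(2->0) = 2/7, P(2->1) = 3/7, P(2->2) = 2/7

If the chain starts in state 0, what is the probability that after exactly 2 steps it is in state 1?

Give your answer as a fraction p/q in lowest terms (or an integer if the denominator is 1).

Answer: 16/49

Derivation:
Computing P^2 by repeated multiplication:
P^1 =
  0: [3/7, 2/7, 2/7]
  1: [3/7, 2/7, 2/7]
  2: [2/7, 3/7, 2/7]
P^2 =
  0: [19/49, 16/49, 2/7]
  1: [19/49, 16/49, 2/7]
  2: [19/49, 16/49, 2/7]

(P^2)[0 -> 1] = 16/49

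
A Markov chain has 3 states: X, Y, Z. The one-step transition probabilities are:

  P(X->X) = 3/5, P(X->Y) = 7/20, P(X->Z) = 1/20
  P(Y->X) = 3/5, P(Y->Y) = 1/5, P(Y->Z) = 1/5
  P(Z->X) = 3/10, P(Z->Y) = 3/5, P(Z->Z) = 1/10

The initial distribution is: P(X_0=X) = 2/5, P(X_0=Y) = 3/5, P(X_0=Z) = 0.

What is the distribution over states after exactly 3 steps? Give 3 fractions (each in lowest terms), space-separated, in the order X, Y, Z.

Propagating the distribution step by step (d_{t+1} = d_t * P):
d_0 = (X=2/5, Y=3/5, Z=0)
  d_1[X] = 2/5*3/5 + 3/5*3/5 + 0*3/10 = 3/5
  d_1[Y] = 2/5*7/20 + 3/5*1/5 + 0*3/5 = 13/50
  d_1[Z] = 2/5*1/20 + 3/5*1/5 + 0*1/10 = 7/50
d_1 = (X=3/5, Y=13/50, Z=7/50)
  d_2[X] = 3/5*3/5 + 13/50*3/5 + 7/50*3/10 = 279/500
  d_2[Y] = 3/5*7/20 + 13/50*1/5 + 7/50*3/5 = 173/500
  d_2[Z] = 3/5*1/20 + 13/50*1/5 + 7/50*1/10 = 12/125
d_2 = (X=279/500, Y=173/500, Z=12/125)
  d_3[X] = 279/500*3/5 + 173/500*3/5 + 12/125*3/10 = 357/625
  d_3[Y] = 279/500*7/20 + 173/500*1/5 + 12/125*3/5 = 3221/10000
  d_3[Z] = 279/500*1/20 + 173/500*1/5 + 12/125*1/10 = 1067/10000
d_3 = (X=357/625, Y=3221/10000, Z=1067/10000)

Answer: 357/625 3221/10000 1067/10000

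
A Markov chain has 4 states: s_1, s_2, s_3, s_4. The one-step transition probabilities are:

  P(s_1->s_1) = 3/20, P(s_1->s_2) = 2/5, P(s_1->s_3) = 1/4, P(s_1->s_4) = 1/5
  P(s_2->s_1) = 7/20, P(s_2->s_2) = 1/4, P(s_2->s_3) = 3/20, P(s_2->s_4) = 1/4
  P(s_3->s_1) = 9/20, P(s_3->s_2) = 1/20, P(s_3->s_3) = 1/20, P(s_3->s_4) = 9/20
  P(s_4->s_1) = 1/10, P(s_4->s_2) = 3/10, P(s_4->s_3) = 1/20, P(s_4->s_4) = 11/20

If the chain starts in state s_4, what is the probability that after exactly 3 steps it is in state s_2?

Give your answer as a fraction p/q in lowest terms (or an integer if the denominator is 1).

Computing P^3 by repeated multiplication:
P^1 =
  s_1: [3/20, 2/5, 1/4, 1/5]
  s_2: [7/20, 1/4, 3/20, 1/4]
  s_3: [9/20, 1/20, 1/20, 9/20]
  s_4: [1/10, 3/10, 1/20, 11/20]
P^2 =
  s_1: [59/200, 93/400, 3/25, 141/400]
  s_2: [93/400, 57/200, 29/200, 27/80]
  s_3: [61/400, 33/100, 29/200, 149/400]
  s_4: [79/400, 113/400, 1/10, 21/50]
P^3 =
  s_1: [1719/8000, 2303/8000, 529/4000, 73/200]
  s_2: [1869/8000, 1091/4000, 1/8, 2949/8000]
  s_3: [1927/8000, 21/80, 227/2000, 613/1600]
  s_4: [431/2000, 449/1600, 471/4000, 3089/8000]

(P^3)[s_4 -> s_2] = 449/1600

Answer: 449/1600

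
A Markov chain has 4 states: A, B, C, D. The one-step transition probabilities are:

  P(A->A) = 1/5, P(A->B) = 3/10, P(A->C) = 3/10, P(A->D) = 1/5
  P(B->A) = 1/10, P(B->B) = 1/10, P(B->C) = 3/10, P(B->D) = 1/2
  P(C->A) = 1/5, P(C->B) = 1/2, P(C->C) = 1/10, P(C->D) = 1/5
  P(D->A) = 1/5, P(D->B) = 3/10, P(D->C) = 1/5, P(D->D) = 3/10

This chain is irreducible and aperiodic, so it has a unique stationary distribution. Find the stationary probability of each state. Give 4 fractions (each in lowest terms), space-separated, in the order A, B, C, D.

The stationary distribution satisfies pi = pi * P, i.e.:
  pi_A = 1/5*pi_A + 1/10*pi_B + 1/5*pi_C + 1/5*pi_D
  pi_B = 3/10*pi_A + 1/10*pi_B + 1/2*pi_C + 3/10*pi_D
  pi_C = 3/10*pi_A + 3/10*pi_B + 1/10*pi_C + 1/5*pi_D
  pi_D = 1/5*pi_A + 1/2*pi_B + 1/5*pi_C + 3/10*pi_D
with normalization: pi_A + pi_B + pi_C + pi_D = 1.

Using the first 3 balance equations plus normalization, the linear system A*pi = b is:
  [-4/5, 1/10, 1/5, 1/5] . pi = 0
  [3/10, -9/10, 1/2, 3/10] . pi = 0
  [3/10, 3/10, -9/10, 1/5] . pi = 0
  [1, 1, 1, 1] . pi = 1

Solving yields:
  pi_A = 223/1302
  pi_B = 187/651
  pi_C = 97/434
  pi_D = 69/217

Verification (pi * P):
  223/1302*1/5 + 187/651*1/10 + 97/434*1/5 + 69/217*1/5 = 223/1302 = pi_A  (ok)
  223/1302*3/10 + 187/651*1/10 + 97/434*1/2 + 69/217*3/10 = 187/651 = pi_B  (ok)
  223/1302*3/10 + 187/651*3/10 + 97/434*1/10 + 69/217*1/5 = 97/434 = pi_C  (ok)
  223/1302*1/5 + 187/651*1/2 + 97/434*1/5 + 69/217*3/10 = 69/217 = pi_D  (ok)

Answer: 223/1302 187/651 97/434 69/217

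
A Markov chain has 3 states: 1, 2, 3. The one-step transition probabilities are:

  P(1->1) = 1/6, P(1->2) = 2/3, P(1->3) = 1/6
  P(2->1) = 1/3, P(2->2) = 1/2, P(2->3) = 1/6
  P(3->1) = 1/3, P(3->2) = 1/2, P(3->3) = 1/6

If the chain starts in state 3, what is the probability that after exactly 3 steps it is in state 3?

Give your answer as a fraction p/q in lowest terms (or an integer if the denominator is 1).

Answer: 1/6

Derivation:
Computing P^3 by repeated multiplication:
P^1 =
  1: [1/6, 2/3, 1/6]
  2: [1/3, 1/2, 1/6]
  3: [1/3, 1/2, 1/6]
P^2 =
  1: [11/36, 19/36, 1/6]
  2: [5/18, 5/9, 1/6]
  3: [5/18, 5/9, 1/6]
P^3 =
  1: [61/216, 119/216, 1/6]
  2: [31/108, 59/108, 1/6]
  3: [31/108, 59/108, 1/6]

(P^3)[3 -> 3] = 1/6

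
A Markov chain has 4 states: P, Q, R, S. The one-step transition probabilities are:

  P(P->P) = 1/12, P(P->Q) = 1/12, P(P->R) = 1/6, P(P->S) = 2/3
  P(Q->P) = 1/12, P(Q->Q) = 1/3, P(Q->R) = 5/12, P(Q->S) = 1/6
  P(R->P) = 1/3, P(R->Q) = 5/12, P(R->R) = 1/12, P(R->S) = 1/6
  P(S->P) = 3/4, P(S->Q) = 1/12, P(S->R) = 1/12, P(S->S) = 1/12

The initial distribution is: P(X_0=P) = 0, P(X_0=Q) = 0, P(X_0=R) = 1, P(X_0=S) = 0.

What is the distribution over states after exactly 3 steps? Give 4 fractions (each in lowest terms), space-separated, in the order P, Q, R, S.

Propagating the distribution step by step (d_{t+1} = d_t * P):
d_0 = (P=0, Q=0, R=1, S=0)
  d_1[P] = 0*1/12 + 0*1/12 + 1*1/3 + 0*3/4 = 1/3
  d_1[Q] = 0*1/12 + 0*1/3 + 1*5/12 + 0*1/12 = 5/12
  d_1[R] = 0*1/6 + 0*5/12 + 1*1/12 + 0*1/12 = 1/12
  d_1[S] = 0*2/3 + 0*1/6 + 1*1/6 + 0*1/12 = 1/6
d_1 = (P=1/3, Q=5/12, R=1/12, S=1/6)
  d_2[P] = 1/3*1/12 + 5/12*1/12 + 1/12*1/3 + 1/6*3/4 = 31/144
  d_2[Q] = 1/3*1/12 + 5/12*1/3 + 1/12*5/12 + 1/6*1/12 = 31/144
  d_2[R] = 1/3*1/6 + 5/12*5/12 + 1/12*1/12 + 1/6*1/12 = 1/4
  d_2[S] = 1/3*2/3 + 5/12*1/6 + 1/12*1/6 + 1/6*1/12 = 23/72
d_2 = (P=31/144, Q=31/144, R=1/4, S=23/72)
  d_3[P] = 31/144*1/12 + 31/144*1/12 + 1/4*1/3 + 23/72*3/4 = 155/432
  d_3[Q] = 31/144*1/12 + 31/144*1/3 + 1/4*5/12 + 23/72*1/12 = 127/576
  d_3[R] = 31/144*1/6 + 31/144*5/12 + 1/4*1/12 + 23/72*1/12 = 299/1728
  d_3[S] = 31/144*2/3 + 31/144*1/6 + 1/4*1/6 + 23/72*1/12 = 107/432
d_3 = (P=155/432, Q=127/576, R=299/1728, S=107/432)

Answer: 155/432 127/576 299/1728 107/432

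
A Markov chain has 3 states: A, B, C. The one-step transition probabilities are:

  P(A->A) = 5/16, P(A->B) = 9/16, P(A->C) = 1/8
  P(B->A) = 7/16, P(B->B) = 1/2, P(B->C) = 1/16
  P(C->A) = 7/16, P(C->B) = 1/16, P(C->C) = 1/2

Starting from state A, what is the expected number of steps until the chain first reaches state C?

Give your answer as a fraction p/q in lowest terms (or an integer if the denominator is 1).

Let h_i = expected steps to first reach C from state i.
Boundary: h_C = 0.
First-step equations for the other states:
  h_A = 1 + 5/16*h_A + 9/16*h_B + 1/8*h_C
  h_B = 1 + 7/16*h_A + 1/2*h_B + 1/16*h_C

Substituting h_C = 0 and rearranging gives the linear system (I - Q) h = 1:
  [11/16, -9/16] . (h_A, h_B) = 1
  [-7/16, 1/2] . (h_A, h_B) = 1

Solving yields:
  h_A = 272/25
  h_B = 288/25

Starting state is A, so the expected hitting time is h_A = 272/25.

Answer: 272/25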